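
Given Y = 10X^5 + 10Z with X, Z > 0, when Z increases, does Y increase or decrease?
Y increases

Taking the partial derivative:
∂Y/∂Z = 10

∂Y/∂Z = 10 > 0 (assuming positive values)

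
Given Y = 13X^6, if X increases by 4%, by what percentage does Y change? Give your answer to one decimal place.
26.5%

For Y = 13X^6:
If X → X(1 + 0.04)
Then Y → Y · (1 + 0.04)^6
     ≈ Y · 1.2653

Percentage change = ((1 + 0.04)^6 − 1) × 100% ≈ 26.5%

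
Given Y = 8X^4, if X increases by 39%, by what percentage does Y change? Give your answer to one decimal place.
273.3%

For Y = 8X^4:
If X → X(1 + 0.39)
Then Y → Y · (1 + 0.39)^4
     ≈ Y · 3.7330

Percentage change = ((1 + 0.39)^4 − 1) × 100% ≈ 273.3%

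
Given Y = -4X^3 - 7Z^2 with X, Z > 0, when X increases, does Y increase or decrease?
Y decreases

Taking the partial derivative:
∂Y/∂X = -12X^2

∂Y/∂X = -12X^2 < 0 (assuming positive values)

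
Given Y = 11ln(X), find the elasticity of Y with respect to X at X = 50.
Elasticity = 1/ln(50) ≈ 0.2556

Elasticity = (dY/dX) · (X/Y)

dY/dX = 11/X
At X = 50: dY/dX = 11/50, Y = 11·ln(50)

Elasticity = (11/50) · (50 / (11·ln(50))) = 1/ln(50) ≈ 0.2556

Interpretation: for a small percentage change in X, the percentage change in Y is approximately 0.26 times as large.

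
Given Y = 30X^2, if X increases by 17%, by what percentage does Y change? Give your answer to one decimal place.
36.9%

For Y = 30X^2:
If X → X(1 + 0.17)
Then Y → Y · (1 + 0.17)^2
     = Y · 1.3689

Percentage change = ((1 + 0.17)^2 − 1) × 100% ≈ 36.9%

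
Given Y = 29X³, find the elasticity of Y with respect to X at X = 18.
Elasticity = 3

Elasticity = (dY/dX) · (X/Y)

dY/dX = 87·X²
At X = 18: dY/dX = 28188, Y = 169128

Elasticity = 28188 · (18 / 169128) = 3

Interpretation: for a small percentage change in X, the percentage change in Y is approximately 3.00 times as large.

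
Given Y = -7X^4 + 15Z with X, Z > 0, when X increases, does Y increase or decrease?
Y decreases

Taking the partial derivative:
∂Y/∂X = -28X^3

∂Y/∂X = -28X^3 < 0 (assuming positive values)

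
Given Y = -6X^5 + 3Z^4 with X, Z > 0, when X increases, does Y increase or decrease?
Y decreases

Taking the partial derivative:
∂Y/∂X = -30X^4

∂Y/∂X = -30X^4 < 0 (assuming positive values)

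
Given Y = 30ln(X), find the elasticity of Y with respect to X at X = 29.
Elasticity = 1/ln(29) ≈ 0.2970

Elasticity = (dY/dX) · (X/Y)

dY/dX = 30/X
At X = 29: dY/dX = 30/29, Y = 30·ln(29)

Elasticity = (30/29) · (29 / (30·ln(29))) = 1/ln(29) ≈ 0.2970

Interpretation: for a small percentage change in X, the percentage change in Y is approximately 0.30 times as large.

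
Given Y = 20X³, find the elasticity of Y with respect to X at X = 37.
Elasticity = 3

Elasticity = (dY/dX) · (X/Y)

dY/dX = 60·X²
At X = 37: dY/dX = 82140, Y = 1013060

Elasticity = 82140 · (37 / 1013060) = 3

Interpretation: for a small percentage change in X, the percentage change in Y is approximately 3.00 times as large.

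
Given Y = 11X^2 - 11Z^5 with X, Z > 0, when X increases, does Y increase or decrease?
Y increases

Taking the partial derivative:
∂Y/∂X = 22X

∂Y/∂X = 22X > 0 (assuming positive values)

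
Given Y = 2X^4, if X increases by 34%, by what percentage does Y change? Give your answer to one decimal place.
222.4%

For Y = 2X^4:
If X → X(1 + 0.34)
Then Y → Y · (1 + 0.34)^4
     ≈ Y · 3.2242

Percentage change = ((1 + 0.34)^4 − 1) × 100% ≈ 222.4%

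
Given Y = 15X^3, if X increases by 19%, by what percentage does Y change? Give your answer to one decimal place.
68.5%

For Y = 15X^3:
If X → X(1 + 0.19)
Then Y → Y · (1 + 0.19)^3
     ≈ Y · 1.6852

Percentage change = ((1 + 0.19)^3 − 1) × 100% ≈ 68.5%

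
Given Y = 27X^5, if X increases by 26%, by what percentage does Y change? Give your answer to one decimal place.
217.6%

For Y = 27X^5:
If X → X(1 + 0.26)
Then Y → Y · (1 + 0.26)^5
     ≈ Y · 3.1758

Percentage change = ((1 + 0.26)^5 − 1) × 100% ≈ 217.6%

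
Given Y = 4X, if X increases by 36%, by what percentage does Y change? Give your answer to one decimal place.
36.0%

For Y = 4X:
If X → X(1 + 0.36)
Then Y → Y · (1 + 0.36)^1
     = Y · 1.3600

Percentage change = ((1 + 0.36)^1 − 1) × 100% = 36.0%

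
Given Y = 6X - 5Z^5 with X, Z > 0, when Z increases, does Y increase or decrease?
Y decreases

Taking the partial derivative:
∂Y/∂Z = -25Z^4

∂Y/∂Z = -25Z^4 < 0 (assuming positive values)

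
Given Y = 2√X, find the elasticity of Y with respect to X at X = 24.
Elasticity = 1/2

Elasticity = (dY/dX) · (X/Y)

dY/dX = 1/√X
At X = 24: dY/dX = √6/12, Y = 4·√6

Elasticity = (√6/12) · (24 / (4·√6)) = 1/2

Interpretation: for a small percentage change in X, the percentage change in Y is approximately 0.50 times as large.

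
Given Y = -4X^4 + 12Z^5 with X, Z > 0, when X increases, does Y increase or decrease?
Y decreases

Taking the partial derivative:
∂Y/∂X = -16X^3

∂Y/∂X = -16X^3 < 0 (assuming positive values)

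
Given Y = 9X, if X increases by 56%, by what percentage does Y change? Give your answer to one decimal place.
56.0%

For Y = 9X:
If X → X(1 + 0.56)
Then Y → Y · (1 + 0.56)^1
     = Y · 1.5600

Percentage change = ((1 + 0.56)^1 − 1) × 100% = 56.0%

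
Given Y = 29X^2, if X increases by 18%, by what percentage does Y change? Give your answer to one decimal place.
39.2%

For Y = 29X^2:
If X → X(1 + 0.18)
Then Y → Y · (1 + 0.18)^2
     = Y · 1.3924

Percentage change = ((1 + 0.18)^2 − 1) × 100% ≈ 39.2%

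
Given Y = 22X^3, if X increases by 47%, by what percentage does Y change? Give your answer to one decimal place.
217.7%

For Y = 22X^3:
If X → X(1 + 0.47)
Then Y → Y · (1 + 0.47)^3
     ≈ Y · 3.1765

Percentage change = ((1 + 0.47)^3 − 1) × 100% ≈ 217.7%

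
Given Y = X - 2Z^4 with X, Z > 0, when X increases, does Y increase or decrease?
Y increases

Taking the partial derivative:
∂Y/∂X = 1

∂Y/∂X = 1 > 0 (assuming positive values)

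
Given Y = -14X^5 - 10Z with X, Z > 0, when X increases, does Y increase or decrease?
Y decreases

Taking the partial derivative:
∂Y/∂X = -70X^4

∂Y/∂X = -70X^4 < 0 (assuming positive values)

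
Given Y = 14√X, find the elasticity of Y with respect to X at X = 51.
Elasticity = 1/2

Elasticity = (dY/dX) · (X/Y)

dY/dX = 7/√X
At X = 51: dY/dX = 7·√51/51, Y = 14·√51

Elasticity = (7·√51/51) · (51 / (14·√51)) = 1/2

Interpretation: for a small percentage change in X, the percentage change in Y is approximately 0.50 times as large.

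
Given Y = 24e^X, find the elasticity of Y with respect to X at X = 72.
Elasticity = 72

Elasticity = (dY/dX) · (X/Y)

dY/dX = 24·e^X
At X = 72: dY/dX = 24·e^72, Y = 24·e^72

Elasticity = (24·e^72) · (72 / (24·e^72)) = 72

Interpretation: for a small percentage change in X, the percentage change in Y is approximately 72.00 times as large.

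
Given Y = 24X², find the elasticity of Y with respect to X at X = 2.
Elasticity = 2

Elasticity = (dY/dX) · (X/Y)

dY/dX = 48·X
At X = 2: dY/dX = 96, Y = 96

Elasticity = 96 · (2 / 96) = 2

Interpretation: for a small percentage change in X, the percentage change in Y is approximately 2.00 times as large.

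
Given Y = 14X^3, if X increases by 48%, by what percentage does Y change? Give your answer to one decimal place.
224.2%

For Y = 14X^3:
If X → X(1 + 0.48)
Then Y → Y · (1 + 0.48)^3
     ≈ Y · 3.2418

Percentage change = ((1 + 0.48)^3 − 1) × 100% ≈ 224.2%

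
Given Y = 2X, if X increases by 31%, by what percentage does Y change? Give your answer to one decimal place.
31.0%

For Y = 2X:
If X → X(1 + 0.31)
Then Y → Y · (1 + 0.31)^1
     = Y · 1.3100

Percentage change = ((1 + 0.31)^1 − 1) × 100% = 31.0%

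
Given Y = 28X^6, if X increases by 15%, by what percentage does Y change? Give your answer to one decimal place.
131.3%

For Y = 28X^6:
If X → X(1 + 0.15)
Then Y → Y · (1 + 0.15)^6
     ≈ Y · 2.3131

Percentage change = ((1 + 0.15)^6 − 1) × 100% ≈ 131.3%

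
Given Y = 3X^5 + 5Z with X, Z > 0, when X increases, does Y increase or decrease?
Y increases

Taking the partial derivative:
∂Y/∂X = 15X^4

∂Y/∂X = 15X^4 > 0 (assuming positive values)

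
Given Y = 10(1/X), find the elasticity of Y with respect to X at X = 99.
Elasticity = -1

Elasticity = (dY/dX) · (X/Y)

dY/dX = -10/X²
At X = 99: dY/dX = -10/9801, Y = 10/99

Elasticity = (-10/9801) · (99 / (10/99)) = -1

Interpretation: for a small percentage change in X, the percentage change in Y is approximately -1.00 times as large.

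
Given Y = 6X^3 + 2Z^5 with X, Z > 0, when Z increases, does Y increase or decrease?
Y increases

Taking the partial derivative:
∂Y/∂Z = 10Z^4

∂Y/∂Z = 10Z^4 > 0 (assuming positive values)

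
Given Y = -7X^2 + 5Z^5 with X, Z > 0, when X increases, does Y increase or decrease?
Y decreases

Taking the partial derivative:
∂Y/∂X = -14X

∂Y/∂X = -14X < 0 (assuming positive values)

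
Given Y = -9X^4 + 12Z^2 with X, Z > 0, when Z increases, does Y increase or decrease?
Y increases

Taking the partial derivative:
∂Y/∂Z = 24Z

∂Y/∂Z = 24Z > 0 (assuming positive values)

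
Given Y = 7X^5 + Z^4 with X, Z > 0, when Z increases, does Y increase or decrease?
Y increases

Taking the partial derivative:
∂Y/∂Z = 4Z^3

∂Y/∂Z = 4Z^3 > 0 (assuming positive values)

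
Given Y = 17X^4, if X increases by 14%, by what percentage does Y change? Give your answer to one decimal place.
68.9%

For Y = 17X^4:
If X → X(1 + 0.14)
Then Y → Y · (1 + 0.14)^4
     ≈ Y · 1.6890

Percentage change = ((1 + 0.14)^4 − 1) × 100% ≈ 68.9%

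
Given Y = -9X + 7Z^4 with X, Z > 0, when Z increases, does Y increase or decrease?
Y increases

Taking the partial derivative:
∂Y/∂Z = 28Z^3

∂Y/∂Z = 28Z^3 > 0 (assuming positive values)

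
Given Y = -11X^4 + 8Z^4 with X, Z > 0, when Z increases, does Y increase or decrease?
Y increases

Taking the partial derivative:
∂Y/∂Z = 32Z^3

∂Y/∂Z = 32Z^3 > 0 (assuming positive values)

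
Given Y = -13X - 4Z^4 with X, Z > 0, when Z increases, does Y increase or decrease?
Y decreases

Taking the partial derivative:
∂Y/∂Z = -16Z^3

∂Y/∂Z = -16Z^3 < 0 (assuming positive values)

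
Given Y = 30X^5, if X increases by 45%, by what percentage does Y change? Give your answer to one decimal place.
541.0%

For Y = 30X^5:
If X → X(1 + 0.45)
Then Y → Y · (1 + 0.45)^5
     ≈ Y · 6.4097

Percentage change = ((1 + 0.45)^5 − 1) × 100% ≈ 541.0%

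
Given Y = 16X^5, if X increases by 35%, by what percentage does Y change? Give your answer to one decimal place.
348.4%

For Y = 16X^5:
If X → X(1 + 0.35)
Then Y → Y · (1 + 0.35)^5
     ≈ Y · 4.4840

Percentage change = ((1 + 0.35)^5 − 1) × 100% ≈ 348.4%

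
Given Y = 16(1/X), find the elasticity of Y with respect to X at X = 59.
Elasticity = -1

Elasticity = (dY/dX) · (X/Y)

dY/dX = -16/X²
At X = 59: dY/dX = -16/3481, Y = 16/59

Elasticity = (-16/3481) · (59 / (16/59)) = -1

Interpretation: for a small percentage change in X, the percentage change in Y is approximately -1.00 times as large.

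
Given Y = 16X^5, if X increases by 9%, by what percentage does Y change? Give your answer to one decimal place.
53.9%

For Y = 16X^5:
If X → X(1 + 0.09)
Then Y → Y · (1 + 0.09)^5
     ≈ Y · 1.5386

Percentage change = ((1 + 0.09)^5 − 1) × 100% ≈ 53.9%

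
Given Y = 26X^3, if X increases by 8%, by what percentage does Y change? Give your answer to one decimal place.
26.0%

For Y = 26X^3:
If X → X(1 + 0.08)
Then Y → Y · (1 + 0.08)^3
     ≈ Y · 1.2597

Percentage change = ((1 + 0.08)^3 − 1) × 100% ≈ 26.0%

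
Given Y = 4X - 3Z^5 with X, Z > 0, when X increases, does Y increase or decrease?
Y increases

Taking the partial derivative:
∂Y/∂X = 4

∂Y/∂X = 4 > 0 (assuming positive values)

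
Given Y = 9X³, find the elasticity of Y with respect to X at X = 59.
Elasticity = 3

Elasticity = (dY/dX) · (X/Y)

dY/dX = 27·X²
At X = 59: dY/dX = 93987, Y = 1848411

Elasticity = 93987 · (59 / 1848411) = 3

Interpretation: for a small percentage change in X, the percentage change in Y is approximately 3.00 times as large.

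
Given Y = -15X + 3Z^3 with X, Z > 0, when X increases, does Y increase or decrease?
Y decreases

Taking the partial derivative:
∂Y/∂X = -15

∂Y/∂X = -15 < 0 (assuming positive values)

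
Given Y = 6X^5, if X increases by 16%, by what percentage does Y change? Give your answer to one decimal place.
110.0%

For Y = 6X^5:
If X → X(1 + 0.16)
Then Y → Y · (1 + 0.16)^5
     ≈ Y · 2.1003

Percentage change = ((1 + 0.16)^5 − 1) × 100% ≈ 110.0%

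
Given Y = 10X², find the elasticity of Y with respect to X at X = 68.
Elasticity = 2

Elasticity = (dY/dX) · (X/Y)

dY/dX = 20·X
At X = 68: dY/dX = 1360, Y = 46240

Elasticity = 1360 · (68 / 46240) = 2

Interpretation: for a small percentage change in X, the percentage change in Y is approximately 2.00 times as large.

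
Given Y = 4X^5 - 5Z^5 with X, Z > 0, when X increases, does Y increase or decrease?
Y increases

Taking the partial derivative:
∂Y/∂X = 20X^4

∂Y/∂X = 20X^4 > 0 (assuming positive values)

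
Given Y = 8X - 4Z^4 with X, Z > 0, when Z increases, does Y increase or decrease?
Y decreases

Taking the partial derivative:
∂Y/∂Z = -16Z^3

∂Y/∂Z = -16Z^3 < 0 (assuming positive values)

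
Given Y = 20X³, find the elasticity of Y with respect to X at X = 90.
Elasticity = 3

Elasticity = (dY/dX) · (X/Y)

dY/dX = 60·X²
At X = 90: dY/dX = 486000, Y = 14580000

Elasticity = 486000 · (90 / 14580000) = 3

Interpretation: for a small percentage change in X, the percentage change in Y is approximately 3.00 times as large.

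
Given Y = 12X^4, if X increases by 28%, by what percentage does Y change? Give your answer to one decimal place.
168.4%

For Y = 12X^4:
If X → X(1 + 0.28)
Then Y → Y · (1 + 0.28)^4
     ≈ Y · 2.6844

Percentage change = ((1 + 0.28)^4 − 1) × 100% ≈ 168.4%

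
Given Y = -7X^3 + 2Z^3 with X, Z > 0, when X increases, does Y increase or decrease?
Y decreases

Taking the partial derivative:
∂Y/∂X = -21X^2

∂Y/∂X = -21X^2 < 0 (assuming positive values)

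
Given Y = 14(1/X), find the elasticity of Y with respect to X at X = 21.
Elasticity = -1

Elasticity = (dY/dX) · (X/Y)

dY/dX = -14/X²
At X = 21: dY/dX = -2/63, Y = 2/3

Elasticity = (-2/63) · (21 / (2/3)) = -1

Interpretation: for a small percentage change in X, the percentage change in Y is approximately -1.00 times as large.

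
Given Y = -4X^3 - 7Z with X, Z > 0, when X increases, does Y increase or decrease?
Y decreases

Taking the partial derivative:
∂Y/∂X = -12X^2

∂Y/∂X = -12X^2 < 0 (assuming positive values)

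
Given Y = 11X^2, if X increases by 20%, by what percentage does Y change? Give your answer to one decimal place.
44.0%

For Y = 11X^2:
If X → X(1 + 0.2)
Then Y → Y · (1 + 0.2)^2
     = Y · 1.4400

Percentage change = ((1 + 0.2)^2 − 1) × 100% = 44.0%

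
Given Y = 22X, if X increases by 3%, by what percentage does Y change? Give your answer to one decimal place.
3.0%

For Y = 22X:
If X → X(1 + 0.03)
Then Y → Y · (1 + 0.03)^1
     = Y · 1.0300

Percentage change = ((1 + 0.03)^1 − 1) × 100% = 3.0%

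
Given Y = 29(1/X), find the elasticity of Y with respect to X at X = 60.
Elasticity = -1

Elasticity = (dY/dX) · (X/Y)

dY/dX = -29/X²
At X = 60: dY/dX = -29/3600, Y = 29/60

Elasticity = (-29/3600) · (60 / (29/60)) = -1

Interpretation: for a small percentage change in X, the percentage change in Y is approximately -1.00 times as large.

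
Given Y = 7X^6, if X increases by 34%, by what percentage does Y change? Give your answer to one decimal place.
478.9%

For Y = 7X^6:
If X → X(1 + 0.34)
Then Y → Y · (1 + 0.34)^6
     ≈ Y · 5.7893

Percentage change = ((1 + 0.34)^6 − 1) × 100% ≈ 478.9%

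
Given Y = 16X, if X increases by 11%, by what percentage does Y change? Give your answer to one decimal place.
11.0%

For Y = 16X:
If X → X(1 + 0.11)
Then Y → Y · (1 + 0.11)^1
     = Y · 1.1100

Percentage change = ((1 + 0.11)^1 − 1) × 100% = 11.0%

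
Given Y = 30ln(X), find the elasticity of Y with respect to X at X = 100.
Elasticity = 1/ln(100) ≈ 0.2171

Elasticity = (dY/dX) · (X/Y)

dY/dX = 30/X
At X = 100: dY/dX = 3/10, Y = 30·ln(100)

Elasticity = (3/10) · (100 / (30·ln(100))) = 1/ln(100) ≈ 0.2171

Interpretation: for a small percentage change in X, the percentage change in Y is approximately 0.22 times as large.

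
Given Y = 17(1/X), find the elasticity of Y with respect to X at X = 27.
Elasticity = -1

Elasticity = (dY/dX) · (X/Y)

dY/dX = -17/X²
At X = 27: dY/dX = -17/729, Y = 17/27

Elasticity = (-17/729) · (27 / (17/27)) = -1

Interpretation: for a small percentage change in X, the percentage change in Y is approximately -1.00 times as large.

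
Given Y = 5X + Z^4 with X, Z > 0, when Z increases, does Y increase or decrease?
Y increases

Taking the partial derivative:
∂Y/∂Z = 4Z^3

∂Y/∂Z = 4Z^3 > 0 (assuming positive values)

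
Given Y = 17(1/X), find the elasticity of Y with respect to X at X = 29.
Elasticity = -1

Elasticity = (dY/dX) · (X/Y)

dY/dX = -17/X²
At X = 29: dY/dX = -17/841, Y = 17/29

Elasticity = (-17/841) · (29 / (17/29)) = -1

Interpretation: for a small percentage change in X, the percentage change in Y is approximately -1.00 times as large.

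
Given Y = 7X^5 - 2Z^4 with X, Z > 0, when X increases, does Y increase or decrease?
Y increases

Taking the partial derivative:
∂Y/∂X = 35X^4

∂Y/∂X = 35X^4 > 0 (assuming positive values)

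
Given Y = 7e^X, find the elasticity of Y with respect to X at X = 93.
Elasticity = 93

Elasticity = (dY/dX) · (X/Y)

dY/dX = 7·e^X
At X = 93: dY/dX = 7·e^93, Y = 7·e^93

Elasticity = (7·e^93) · (93 / (7·e^93)) = 93

Interpretation: for a small percentage change in X, the percentage change in Y is approximately 93.00 times as large.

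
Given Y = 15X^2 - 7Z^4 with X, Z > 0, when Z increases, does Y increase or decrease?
Y decreases

Taking the partial derivative:
∂Y/∂Z = -28Z^3

∂Y/∂Z = -28Z^3 < 0 (assuming positive values)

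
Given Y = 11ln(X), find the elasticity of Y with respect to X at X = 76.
Elasticity = 1/ln(76) ≈ 0.2309

Elasticity = (dY/dX) · (X/Y)

dY/dX = 11/X
At X = 76: dY/dX = 11/76, Y = 11·ln(76)

Elasticity = (11/76) · (76 / (11·ln(76))) = 1/ln(76) ≈ 0.2309

Interpretation: for a small percentage change in X, the percentage change in Y is approximately 0.23 times as large.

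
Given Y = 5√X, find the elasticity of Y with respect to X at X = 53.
Elasticity = 1/2

Elasticity = (dY/dX) · (X/Y)

dY/dX = 5/(2·√X)
At X = 53: dY/dX = 5·√53/106, Y = 5·√53

Elasticity = (5·√53/106) · (53 / (5·√53)) = 1/2

Interpretation: for a small percentage change in X, the percentage change in Y is approximately 0.50 times as large.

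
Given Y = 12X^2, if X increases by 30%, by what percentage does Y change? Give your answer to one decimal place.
69.0%

For Y = 12X^2:
If X → X(1 + 0.3)
Then Y → Y · (1 + 0.3)^2
     = Y · 1.6900

Percentage change = ((1 + 0.3)^2 − 1) × 100% = 69.0%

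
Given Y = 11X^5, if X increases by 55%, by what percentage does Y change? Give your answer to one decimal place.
794.7%

For Y = 11X^5:
If X → X(1 + 0.55)
Then Y → Y · (1 + 0.55)^5
     ≈ Y · 8.9466

Percentage change = ((1 + 0.55)^5 − 1) × 100% ≈ 794.7%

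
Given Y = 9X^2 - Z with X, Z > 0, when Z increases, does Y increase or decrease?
Y decreases

Taking the partial derivative:
∂Y/∂Z = -1

∂Y/∂Z = -1 < 0 (assuming positive values)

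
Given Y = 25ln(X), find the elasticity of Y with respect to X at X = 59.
Elasticity = 1/ln(59) ≈ 0.2452

Elasticity = (dY/dX) · (X/Y)

dY/dX = 25/X
At X = 59: dY/dX = 25/59, Y = 25·ln(59)

Elasticity = (25/59) · (59 / (25·ln(59))) = 1/ln(59) ≈ 0.2452

Interpretation: for a small percentage change in X, the percentage change in Y is approximately 0.25 times as large.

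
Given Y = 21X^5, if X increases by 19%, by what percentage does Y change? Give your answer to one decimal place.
138.6%

For Y = 21X^5:
If X → X(1 + 0.19)
Then Y → Y · (1 + 0.19)^5
     ≈ Y · 2.3864

Percentage change = ((1 + 0.19)^5 − 1) × 100% ≈ 138.6%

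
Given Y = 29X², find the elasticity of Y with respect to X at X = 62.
Elasticity = 2

Elasticity = (dY/dX) · (X/Y)

dY/dX = 58·X
At X = 62: dY/dX = 3596, Y = 111476

Elasticity = 3596 · (62 / 111476) = 2

Interpretation: for a small percentage change in X, the percentage change in Y is approximately 2.00 times as large.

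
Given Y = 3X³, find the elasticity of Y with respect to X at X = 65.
Elasticity = 3

Elasticity = (dY/dX) · (X/Y)

dY/dX = 9·X²
At X = 65: dY/dX = 38025, Y = 823875

Elasticity = 38025 · (65 / 823875) = 3

Interpretation: for a small percentage change in X, the percentage change in Y is approximately 3.00 times as large.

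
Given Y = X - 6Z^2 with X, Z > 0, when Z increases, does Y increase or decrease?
Y decreases

Taking the partial derivative:
∂Y/∂Z = -12Z

∂Y/∂Z = -12Z < 0 (assuming positive values)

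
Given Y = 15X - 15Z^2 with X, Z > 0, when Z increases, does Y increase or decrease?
Y decreases

Taking the partial derivative:
∂Y/∂Z = -30Z

∂Y/∂Z = -30Z < 0 (assuming positive values)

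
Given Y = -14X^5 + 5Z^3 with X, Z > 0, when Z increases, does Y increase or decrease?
Y increases

Taking the partial derivative:
∂Y/∂Z = 15Z^2

∂Y/∂Z = 15Z^2 > 0 (assuming positive values)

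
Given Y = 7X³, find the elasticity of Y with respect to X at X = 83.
Elasticity = 3

Elasticity = (dY/dX) · (X/Y)

dY/dX = 21·X²
At X = 83: dY/dX = 144669, Y = 4002509

Elasticity = 144669 · (83 / 4002509) = 3

Interpretation: for a small percentage change in X, the percentage change in Y is approximately 3.00 times as large.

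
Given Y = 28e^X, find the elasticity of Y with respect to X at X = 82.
Elasticity = 82

Elasticity = (dY/dX) · (X/Y)

dY/dX = 28·e^X
At X = 82: dY/dX = 28·e^82, Y = 28·e^82

Elasticity = (28·e^82) · (82 / (28·e^82)) = 82

Interpretation: for a small percentage change in X, the percentage change in Y is approximately 82.00 times as large.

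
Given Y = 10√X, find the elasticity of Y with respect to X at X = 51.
Elasticity = 1/2

Elasticity = (dY/dX) · (X/Y)

dY/dX = 5/√X
At X = 51: dY/dX = 5·√51/51, Y = 10·√51

Elasticity = (5·√51/51) · (51 / (10·√51)) = 1/2

Interpretation: for a small percentage change in X, the percentage change in Y is approximately 0.50 times as large.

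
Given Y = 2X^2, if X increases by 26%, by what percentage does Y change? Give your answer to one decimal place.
58.8%

For Y = 2X^2:
If X → X(1 + 0.26)
Then Y → Y · (1 + 0.26)^2
     = Y · 1.5876

Percentage change = ((1 + 0.26)^2 − 1) × 100% ≈ 58.8%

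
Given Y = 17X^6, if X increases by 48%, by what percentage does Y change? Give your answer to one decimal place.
950.9%

For Y = 17X^6:
If X → X(1 + 0.48)
Then Y → Y · (1 + 0.48)^6
     ≈ Y · 10.5092

Percentage change = ((1 + 0.48)^6 − 1) × 100% ≈ 950.9%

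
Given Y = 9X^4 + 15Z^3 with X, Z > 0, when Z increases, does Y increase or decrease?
Y increases

Taking the partial derivative:
∂Y/∂Z = 45Z^2

∂Y/∂Z = 45Z^2 > 0 (assuming positive values)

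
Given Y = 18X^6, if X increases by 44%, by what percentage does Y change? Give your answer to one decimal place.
791.6%

For Y = 18X^6:
If X → X(1 + 0.44)
Then Y → Y · (1 + 0.44)^6
     ≈ Y · 8.9161

Percentage change = ((1 + 0.44)^6 − 1) × 100% ≈ 791.6%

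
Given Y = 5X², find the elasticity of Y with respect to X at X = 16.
Elasticity = 2

Elasticity = (dY/dX) · (X/Y)

dY/dX = 10·X
At X = 16: dY/dX = 160, Y = 1280

Elasticity = 160 · (16 / 1280) = 2

Interpretation: for a small percentage change in X, the percentage change in Y is approximately 2.00 times as large.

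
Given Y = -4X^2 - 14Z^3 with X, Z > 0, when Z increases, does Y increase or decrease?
Y decreases

Taking the partial derivative:
∂Y/∂Z = -42Z^2

∂Y/∂Z = -42Z^2 < 0 (assuming positive values)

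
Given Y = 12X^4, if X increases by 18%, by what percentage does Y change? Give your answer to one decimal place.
93.9%

For Y = 12X^4:
If X → X(1 + 0.18)
Then Y → Y · (1 + 0.18)^4
     ≈ Y · 1.9388

Percentage change = ((1 + 0.18)^4 − 1) × 100% ≈ 93.9%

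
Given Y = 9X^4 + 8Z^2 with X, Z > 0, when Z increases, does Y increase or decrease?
Y increases

Taking the partial derivative:
∂Y/∂Z = 16Z

∂Y/∂Z = 16Z > 0 (assuming positive values)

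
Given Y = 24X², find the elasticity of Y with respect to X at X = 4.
Elasticity = 2

Elasticity = (dY/dX) · (X/Y)

dY/dX = 48·X
At X = 4: dY/dX = 192, Y = 384

Elasticity = 192 · (4 / 384) = 2

Interpretation: for a small percentage change in X, the percentage change in Y is approximately 2.00 times as large.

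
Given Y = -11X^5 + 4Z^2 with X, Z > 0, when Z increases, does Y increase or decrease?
Y increases

Taking the partial derivative:
∂Y/∂Z = 8Z

∂Y/∂Z = 8Z > 0 (assuming positive values)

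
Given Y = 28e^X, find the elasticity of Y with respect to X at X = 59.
Elasticity = 59

Elasticity = (dY/dX) · (X/Y)

dY/dX = 28·e^X
At X = 59: dY/dX = 28·e^59, Y = 28·e^59

Elasticity = (28·e^59) · (59 / (28·e^59)) = 59

Interpretation: for a small percentage change in X, the percentage change in Y is approximately 59.00 times as large.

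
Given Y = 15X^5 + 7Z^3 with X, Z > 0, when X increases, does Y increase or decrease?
Y increases

Taking the partial derivative:
∂Y/∂X = 75X^4

∂Y/∂X = 75X^4 > 0 (assuming positive values)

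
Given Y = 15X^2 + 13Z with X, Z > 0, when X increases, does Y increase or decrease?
Y increases

Taking the partial derivative:
∂Y/∂X = 30X

∂Y/∂X = 30X > 0 (assuming positive values)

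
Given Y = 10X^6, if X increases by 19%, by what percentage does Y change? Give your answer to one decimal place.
184.0%

For Y = 10X^6:
If X → X(1 + 0.19)
Then Y → Y · (1 + 0.19)^6
     ≈ Y · 2.8398

Percentage change = ((1 + 0.19)^6 − 1) × 100% ≈ 184.0%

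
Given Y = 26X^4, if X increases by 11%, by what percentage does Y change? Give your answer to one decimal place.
51.8%

For Y = 26X^4:
If X → X(1 + 0.11)
Then Y → Y · (1 + 0.11)^4
     ≈ Y · 1.5181

Percentage change = ((1 + 0.11)^4 − 1) × 100% ≈ 51.8%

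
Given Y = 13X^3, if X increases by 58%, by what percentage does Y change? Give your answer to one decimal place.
294.4%

For Y = 13X^3:
If X → X(1 + 0.58)
Then Y → Y · (1 + 0.58)^3
     ≈ Y · 3.9443

Percentage change = ((1 + 0.58)^3 − 1) × 100% ≈ 294.4%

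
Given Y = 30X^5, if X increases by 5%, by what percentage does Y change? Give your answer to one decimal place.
27.6%

For Y = 30X^5:
If X → X(1 + 0.05)
Then Y → Y · (1 + 0.05)^5
     ≈ Y · 1.2763

Percentage change = ((1 + 0.05)^5 − 1) × 100% ≈ 27.6%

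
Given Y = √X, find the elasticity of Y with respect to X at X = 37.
Elasticity = 1/2

Elasticity = (dY/dX) · (X/Y)

dY/dX = 1/(2·√X)
At X = 37: dY/dX = √37/74, Y = √37

Elasticity = (√37/74) · (37 / (√37)) = 1/2

Interpretation: for a small percentage change in X, the percentage change in Y is approximately 0.50 times as large.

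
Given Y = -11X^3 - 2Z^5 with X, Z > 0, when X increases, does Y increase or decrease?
Y decreases

Taking the partial derivative:
∂Y/∂X = -33X^2

∂Y/∂X = -33X^2 < 0 (assuming positive values)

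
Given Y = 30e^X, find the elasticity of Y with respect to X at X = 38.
Elasticity = 38

Elasticity = (dY/dX) · (X/Y)

dY/dX = 30·e^X
At X = 38: dY/dX = 30·e^38, Y = 30·e^38

Elasticity = (30·e^38) · (38 / (30·e^38)) = 38

Interpretation: for a small percentage change in X, the percentage change in Y is approximately 38.00 times as large.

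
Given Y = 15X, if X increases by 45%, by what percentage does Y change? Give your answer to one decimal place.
45.0%

For Y = 15X:
If X → X(1 + 0.45)
Then Y → Y · (1 + 0.45)^1
     = Y · 1.4500

Percentage change = ((1 + 0.45)^1 − 1) × 100% = 45.0%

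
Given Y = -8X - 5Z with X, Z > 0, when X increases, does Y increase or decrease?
Y decreases

Taking the partial derivative:
∂Y/∂X = -8

∂Y/∂X = -8 < 0 (assuming positive values)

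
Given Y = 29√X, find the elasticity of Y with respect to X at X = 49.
Elasticity = 1/2

Elasticity = (dY/dX) · (X/Y)

dY/dX = 29/(2·√X)
At X = 49: dY/dX = 29/14, Y = 203

Elasticity = (29/14) · (49 / 203) = 1/2

Interpretation: for a small percentage change in X, the percentage change in Y is approximately 0.50 times as large.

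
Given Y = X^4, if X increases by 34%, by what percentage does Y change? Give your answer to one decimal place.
222.4%

For Y = X^4:
If X → X(1 + 0.34)
Then Y → Y · (1 + 0.34)^4
     ≈ Y · 3.2242

Percentage change = ((1 + 0.34)^4 − 1) × 100% ≈ 222.4%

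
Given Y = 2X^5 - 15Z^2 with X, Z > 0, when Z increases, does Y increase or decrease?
Y decreases

Taking the partial derivative:
∂Y/∂Z = -30Z

∂Y/∂Z = -30Z < 0 (assuming positive values)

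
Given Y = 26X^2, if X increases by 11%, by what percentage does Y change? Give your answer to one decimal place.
23.2%

For Y = 26X^2:
If X → X(1 + 0.11)
Then Y → Y · (1 + 0.11)^2
     = Y · 1.2321

Percentage change = ((1 + 0.11)^2 − 1) × 100% ≈ 23.2%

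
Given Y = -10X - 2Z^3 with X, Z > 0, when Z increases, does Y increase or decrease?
Y decreases

Taking the partial derivative:
∂Y/∂Z = -6Z^2

∂Y/∂Z = -6Z^2 < 0 (assuming positive values)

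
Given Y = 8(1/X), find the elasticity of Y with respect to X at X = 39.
Elasticity = -1

Elasticity = (dY/dX) · (X/Y)

dY/dX = -8/X²
At X = 39: dY/dX = -8/1521, Y = 8/39

Elasticity = (-8/1521) · (39 / (8/39)) = -1

Interpretation: for a small percentage change in X, the percentage change in Y is approximately -1.00 times as large.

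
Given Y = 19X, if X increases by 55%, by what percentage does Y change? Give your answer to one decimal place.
55.0%

For Y = 19X:
If X → X(1 + 0.55)
Then Y → Y · (1 + 0.55)^1
     = Y · 1.5500

Percentage change = ((1 + 0.55)^1 − 1) × 100% = 55.0%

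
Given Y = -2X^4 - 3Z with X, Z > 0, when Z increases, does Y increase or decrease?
Y decreases

Taking the partial derivative:
∂Y/∂Z = -3

∂Y/∂Z = -3 < 0 (assuming positive values)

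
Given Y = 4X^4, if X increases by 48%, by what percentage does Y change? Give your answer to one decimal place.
379.8%

For Y = 4X^4:
If X → X(1 + 0.48)
Then Y → Y · (1 + 0.48)^4
     ≈ Y · 4.7979

Percentage change = ((1 + 0.48)^4 − 1) × 100% ≈ 379.8%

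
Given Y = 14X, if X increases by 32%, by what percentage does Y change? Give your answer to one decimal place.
32.0%

For Y = 14X:
If X → X(1 + 0.32)
Then Y → Y · (1 + 0.32)^1
     = Y · 1.3200

Percentage change = ((1 + 0.32)^1 − 1) × 100% = 32.0%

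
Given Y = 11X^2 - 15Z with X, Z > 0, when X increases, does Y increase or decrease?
Y increases

Taking the partial derivative:
∂Y/∂X = 22X

∂Y/∂X = 22X > 0 (assuming positive values)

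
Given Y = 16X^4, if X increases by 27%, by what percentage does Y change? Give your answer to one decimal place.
160.1%

For Y = 16X^4:
If X → X(1 + 0.27)
Then Y → Y · (1 + 0.27)^4
     ≈ Y · 2.6014

Percentage change = ((1 + 0.27)^4 − 1) × 100% ≈ 160.1%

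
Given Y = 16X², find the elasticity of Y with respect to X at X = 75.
Elasticity = 2

Elasticity = (dY/dX) · (X/Y)

dY/dX = 32·X
At X = 75: dY/dX = 2400, Y = 90000

Elasticity = 2400 · (75 / 90000) = 2

Interpretation: for a small percentage change in X, the percentage change in Y is approximately 2.00 times as large.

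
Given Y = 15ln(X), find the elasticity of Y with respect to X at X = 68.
Elasticity = 1/ln(68) ≈ 0.2370

Elasticity = (dY/dX) · (X/Y)

dY/dX = 15/X
At X = 68: dY/dX = 15/68, Y = 15·ln(68)

Elasticity = (15/68) · (68 / (15·ln(68))) = 1/ln(68) ≈ 0.2370

Interpretation: for a small percentage change in X, the percentage change in Y is approximately 0.24 times as large.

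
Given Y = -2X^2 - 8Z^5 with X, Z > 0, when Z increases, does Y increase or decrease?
Y decreases

Taking the partial derivative:
∂Y/∂Z = -40Z^4

∂Y/∂Z = -40Z^4 < 0 (assuming positive values)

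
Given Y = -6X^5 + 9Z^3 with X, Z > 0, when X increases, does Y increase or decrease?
Y decreases

Taking the partial derivative:
∂Y/∂X = -30X^4

∂Y/∂X = -30X^4 < 0 (assuming positive values)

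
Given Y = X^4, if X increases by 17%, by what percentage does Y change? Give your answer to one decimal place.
87.4%

For Y = X^4:
If X → X(1 + 0.17)
Then Y → Y · (1 + 0.17)^4
     ≈ Y · 1.8739

Percentage change = ((1 + 0.17)^4 − 1) × 100% ≈ 87.4%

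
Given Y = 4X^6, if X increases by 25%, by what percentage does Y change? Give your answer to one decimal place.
281.5%

For Y = 4X^6:
If X → X(1 + 0.25)
Then Y → Y · (1 + 0.25)^6
     ≈ Y · 3.8147

Percentage change = ((1 + 0.25)^6 − 1) × 100% ≈ 281.5%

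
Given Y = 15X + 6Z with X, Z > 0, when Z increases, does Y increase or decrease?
Y increases

Taking the partial derivative:
∂Y/∂Z = 6

∂Y/∂Z = 6 > 0 (assuming positive values)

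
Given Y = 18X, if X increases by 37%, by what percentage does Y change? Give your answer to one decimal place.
37.0%

For Y = 18X:
If X → X(1 + 0.37)
Then Y → Y · (1 + 0.37)^1
     = Y · 1.3700

Percentage change = ((1 + 0.37)^1 − 1) × 100% = 37.0%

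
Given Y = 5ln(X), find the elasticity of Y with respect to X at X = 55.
Elasticity = 1/ln(55) ≈ 0.2495

Elasticity = (dY/dX) · (X/Y)

dY/dX = 5/X
At X = 55: dY/dX = 1/11, Y = 5·ln(55)

Elasticity = (1/11) · (55 / (5·ln(55))) = 1/ln(55) ≈ 0.2495

Interpretation: for a small percentage change in X, the percentage change in Y is approximately 0.25 times as large.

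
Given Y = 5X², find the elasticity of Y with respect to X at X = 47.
Elasticity = 2

Elasticity = (dY/dX) · (X/Y)

dY/dX = 10·X
At X = 47: dY/dX = 470, Y = 11045

Elasticity = 470 · (47 / 11045) = 2

Interpretation: for a small percentage change in X, the percentage change in Y is approximately 2.00 times as large.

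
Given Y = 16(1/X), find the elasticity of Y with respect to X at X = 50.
Elasticity = -1

Elasticity = (dY/dX) · (X/Y)

dY/dX = -16/X²
At X = 50: dY/dX = -4/625, Y = 8/25

Elasticity = (-4/625) · (50 / (8/25)) = -1

Interpretation: for a small percentage change in X, the percentage change in Y is approximately -1.00 times as large.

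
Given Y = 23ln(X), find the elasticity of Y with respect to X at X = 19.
Elasticity = 1/ln(19) ≈ 0.3396

Elasticity = (dY/dX) · (X/Y)

dY/dX = 23/X
At X = 19: dY/dX = 23/19, Y = 23·ln(19)

Elasticity = (23/19) · (19 / (23·ln(19))) = 1/ln(19) ≈ 0.3396

Interpretation: for a small percentage change in X, the percentage change in Y is approximately 0.34 times as large.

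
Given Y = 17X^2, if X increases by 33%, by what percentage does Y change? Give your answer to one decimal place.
76.9%

For Y = 17X^2:
If X → X(1 + 0.33)
Then Y → Y · (1 + 0.33)^2
     = Y · 1.7689

Percentage change = ((1 + 0.33)^2 − 1) × 100% ≈ 76.9%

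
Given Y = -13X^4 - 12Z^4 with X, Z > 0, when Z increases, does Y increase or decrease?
Y decreases

Taking the partial derivative:
∂Y/∂Z = -48Z^3

∂Y/∂Z = -48Z^3 < 0 (assuming positive values)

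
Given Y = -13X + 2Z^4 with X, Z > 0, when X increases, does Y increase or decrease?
Y decreases

Taking the partial derivative:
∂Y/∂X = -13

∂Y/∂X = -13 < 0 (assuming positive values)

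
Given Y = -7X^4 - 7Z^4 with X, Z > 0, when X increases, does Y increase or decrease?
Y decreases

Taking the partial derivative:
∂Y/∂X = -28X^3

∂Y/∂X = -28X^3 < 0 (assuming positive values)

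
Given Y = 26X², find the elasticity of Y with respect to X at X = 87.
Elasticity = 2

Elasticity = (dY/dX) · (X/Y)

dY/dX = 52·X
At X = 87: dY/dX = 4524, Y = 196794

Elasticity = 4524 · (87 / 196794) = 2

Interpretation: for a small percentage change in X, the percentage change in Y is approximately 2.00 times as large.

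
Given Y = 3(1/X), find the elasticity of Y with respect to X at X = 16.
Elasticity = -1

Elasticity = (dY/dX) · (X/Y)

dY/dX = -3/X²
At X = 16: dY/dX = -3/256, Y = 3/16

Elasticity = (-3/256) · (16 / (3/16)) = -1

Interpretation: for a small percentage change in X, the percentage change in Y is approximately -1.00 times as large.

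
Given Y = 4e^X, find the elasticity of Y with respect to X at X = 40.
Elasticity = 40

Elasticity = (dY/dX) · (X/Y)

dY/dX = 4·e^X
At X = 40: dY/dX = 4·e^40, Y = 4·e^40

Elasticity = (4·e^40) · (40 / (4·e^40)) = 40

Interpretation: for a small percentage change in X, the percentage change in Y is approximately 40.00 times as large.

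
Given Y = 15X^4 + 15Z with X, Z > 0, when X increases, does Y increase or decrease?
Y increases

Taking the partial derivative:
∂Y/∂X = 60X^3

∂Y/∂X = 60X^3 > 0 (assuming positive values)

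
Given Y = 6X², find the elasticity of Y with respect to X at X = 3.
Elasticity = 2

Elasticity = (dY/dX) · (X/Y)

dY/dX = 12·X
At X = 3: dY/dX = 36, Y = 54

Elasticity = 36 · (3 / 54) = 2

Interpretation: for a small percentage change in X, the percentage change in Y is approximately 2.00 times as large.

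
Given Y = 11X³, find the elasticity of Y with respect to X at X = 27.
Elasticity = 3

Elasticity = (dY/dX) · (X/Y)

dY/dX = 33·X²
At X = 27: dY/dX = 24057, Y = 216513

Elasticity = 24057 · (27 / 216513) = 3

Interpretation: for a small percentage change in X, the percentage change in Y is approximately 3.00 times as large.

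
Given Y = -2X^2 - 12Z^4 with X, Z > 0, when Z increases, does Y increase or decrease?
Y decreases

Taking the partial derivative:
∂Y/∂Z = -48Z^3

∂Y/∂Z = -48Z^3 < 0 (assuming positive values)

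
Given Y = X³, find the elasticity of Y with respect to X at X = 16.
Elasticity = 3

Elasticity = (dY/dX) · (X/Y)

dY/dX = 3·X²
At X = 16: dY/dX = 768, Y = 4096

Elasticity = 768 · (16 / 4096) = 3

Interpretation: for a small percentage change in X, the percentage change in Y is approximately 3.00 times as large.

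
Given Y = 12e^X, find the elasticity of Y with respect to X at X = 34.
Elasticity = 34

Elasticity = (dY/dX) · (X/Y)

dY/dX = 12·e^X
At X = 34: dY/dX = 12·e^34, Y = 12·e^34

Elasticity = (12·e^34) · (34 / (12·e^34)) = 34

Interpretation: for a small percentage change in X, the percentage change in Y is approximately 34.00 times as large.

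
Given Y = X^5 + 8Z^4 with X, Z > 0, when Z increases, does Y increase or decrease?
Y increases

Taking the partial derivative:
∂Y/∂Z = 32Z^3

∂Y/∂Z = 32Z^3 > 0 (assuming positive values)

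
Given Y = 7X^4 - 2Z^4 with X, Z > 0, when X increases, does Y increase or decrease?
Y increases

Taking the partial derivative:
∂Y/∂X = 28X^3

∂Y/∂X = 28X^3 > 0 (assuming positive values)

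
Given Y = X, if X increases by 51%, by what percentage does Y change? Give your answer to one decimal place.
51.0%

For Y = X:
If X → X(1 + 0.51)
Then Y → Y · (1 + 0.51)^1
     = Y · 1.5100

Percentage change = ((1 + 0.51)^1 − 1) × 100% = 51.0%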